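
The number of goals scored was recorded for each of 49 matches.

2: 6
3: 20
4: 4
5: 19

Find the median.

Cumulative frequencies: 6, 26, 30, 49
n = 49, so the median is the value in position (n+1)/2 = 25.
Position 25 falls at value 3.

3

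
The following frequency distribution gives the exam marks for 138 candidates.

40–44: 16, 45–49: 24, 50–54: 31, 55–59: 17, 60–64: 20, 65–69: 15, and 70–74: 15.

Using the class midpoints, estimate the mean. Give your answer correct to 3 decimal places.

Midpoints: 42, 47, 52, 57, 62, 67, 72
Σfm = 16×42 + 24×47 + 31×52 + 17×57 + 20×62 + 15×67 + 15×72 = 7706
n = Σf = 138
Mean = 7706 / 138 = 55.8406

55.841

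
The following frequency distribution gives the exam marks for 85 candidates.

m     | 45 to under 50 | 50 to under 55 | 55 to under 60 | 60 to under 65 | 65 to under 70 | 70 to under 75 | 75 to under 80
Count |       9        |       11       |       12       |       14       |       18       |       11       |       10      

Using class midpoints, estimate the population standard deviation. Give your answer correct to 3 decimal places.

Midpoints: 47.5, 52.5, 57.5, 62.5, 67.5, 72.5, 77.5
n = 85, Σfm = 5357.5, mean = 63.0294
Σfm² = 344881.25
Σf(m − x̄)² = Σfm² − (Σfm)²/n = 344881.25 − 5357.5²/85 = 7201.1765
Population variance = 7201.1765 / 85 = 84.7197
Standard deviation = √84.7197 = 9.2043

9.204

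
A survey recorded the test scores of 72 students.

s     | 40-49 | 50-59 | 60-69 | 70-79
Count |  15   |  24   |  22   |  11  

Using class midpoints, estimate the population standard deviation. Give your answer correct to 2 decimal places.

9.81

Midpoints: 44.5, 54.5, 64.5, 74.5
n = 72, Σfm = 4214, mean = 58.5278
Σfm² = 253568
Σf(m − x̄)² = Σfm² − (Σfm)²/n = 253568 − 4214²/72 = 6931.9444
Population variance = 6931.9444 / 72 = 96.2770
Standard deviation = √96.2770 = 9.8121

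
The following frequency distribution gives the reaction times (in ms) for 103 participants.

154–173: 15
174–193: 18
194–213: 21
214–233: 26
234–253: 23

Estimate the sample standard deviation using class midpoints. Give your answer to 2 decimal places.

Midpoints: 163.5, 183.5, 203.5, 223.5, 243.5
n = 103, Σfm = 21440.5, mean = 208.1602
Σfm² = 4539221.75
Σf(m − x̄)² = Σfm² − (Σfm)²/n = 4539221.75 − 21440.5²/103 = 76163.1068
Sample variance = 76163.1068 / 102 = 746.6971
Standard deviation = √746.6971 = 27.3258

27.33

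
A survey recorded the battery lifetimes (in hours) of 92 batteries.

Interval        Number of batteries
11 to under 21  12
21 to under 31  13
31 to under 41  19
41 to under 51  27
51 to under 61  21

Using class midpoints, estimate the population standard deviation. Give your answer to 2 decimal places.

13.22

Midpoints: 16, 26, 36, 46, 56
n = 92, Σfm = 3632, mean = 39.4783
Σfm² = 159472
Σf(m − x̄)² = Σfm² − (Σfm)²/n = 159472 − 3632²/92 = 16086.9565
Population variance = 16086.9565 / 92 = 174.8582
Standard deviation = √174.8582 = 13.2234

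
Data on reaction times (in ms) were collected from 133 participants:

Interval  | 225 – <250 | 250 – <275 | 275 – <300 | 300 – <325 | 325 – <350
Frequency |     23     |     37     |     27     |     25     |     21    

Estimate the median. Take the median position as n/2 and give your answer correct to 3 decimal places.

Cumulative frequencies: 23, 60, 87, 112, 133
n = 133; position = n/2 = 66.5.
This falls in the class 275 – <300: L = 275, F = 60, f = 27, h = 25.
Median ≈ 275 + ((66.5 − 60) / 27) × 25 = 281.0185

281.019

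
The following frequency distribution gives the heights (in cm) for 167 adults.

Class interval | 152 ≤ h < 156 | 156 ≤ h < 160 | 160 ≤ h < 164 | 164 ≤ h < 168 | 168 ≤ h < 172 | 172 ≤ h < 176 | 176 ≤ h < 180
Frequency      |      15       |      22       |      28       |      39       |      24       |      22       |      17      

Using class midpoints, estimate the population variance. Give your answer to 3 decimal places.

Midpoints: 154, 158, 162, 166, 170, 174, 178
n = 167, Σfm = 27730, mean = 166.0479
Σfm² = 4612764
Σf(m − x̄)² = Σfm² − (Σfm)²/n = 4612764 − 27730²/167 = 8255.6168
Population variance = 8255.6168 / 167 = 49.4348

49.435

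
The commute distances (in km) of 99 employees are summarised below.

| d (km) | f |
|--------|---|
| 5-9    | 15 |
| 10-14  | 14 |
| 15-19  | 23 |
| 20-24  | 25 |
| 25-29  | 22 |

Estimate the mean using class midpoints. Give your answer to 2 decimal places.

Midpoints: 7, 12, 17, 22, 27
Σfm = 15×7 + 14×12 + 23×17 + 25×22 + 22×27 = 1808
n = Σf = 99
Mean = 1808 / 99 = 18.2626

18.26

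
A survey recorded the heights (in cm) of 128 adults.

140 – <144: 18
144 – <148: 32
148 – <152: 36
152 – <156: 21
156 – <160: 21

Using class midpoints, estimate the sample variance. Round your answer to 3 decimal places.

Midpoints: 142, 146, 150, 154, 158
n = 128, Σfm = 19180, mean = 149.8438
Σfm² = 2877344
Σf(m − x̄)² = Σfm² − (Σfm)²/n = 2877344 − 19180²/128 = 3340.8750
Sample variance = 3340.8750 / 127 = 26.3061

26.306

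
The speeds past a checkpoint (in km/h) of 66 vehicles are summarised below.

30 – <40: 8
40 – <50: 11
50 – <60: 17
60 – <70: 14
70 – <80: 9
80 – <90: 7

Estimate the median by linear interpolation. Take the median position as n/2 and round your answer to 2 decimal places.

Cumulative frequencies: 8, 19, 36, 50, 59, 66
n = 66; position = n/2 = 33.
This falls in the class 50 – <60: L = 50, F = 19, f = 17, h = 10.
Median ≈ 50 + ((33 − 19) / 17) × 10 = 58.2353

58.24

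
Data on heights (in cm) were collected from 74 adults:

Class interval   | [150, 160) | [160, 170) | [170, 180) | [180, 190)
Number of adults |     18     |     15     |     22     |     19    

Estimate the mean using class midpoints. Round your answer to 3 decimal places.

Midpoints: 155, 165, 175, 185
Σfm = 18×155 + 15×165 + 22×175 + 19×185 = 12630
n = Σf = 74
Mean = 12630 / 74 = 170.6757

170.676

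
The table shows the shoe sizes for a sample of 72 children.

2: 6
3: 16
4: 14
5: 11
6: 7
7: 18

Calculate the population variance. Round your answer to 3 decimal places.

2.845

Values: 2, 3, 4, 5, 6, 7
n = 72, Σfx = 339, mean = 4.7083
Σfx² = 1801
Σf(x − x̄)² = Σfx² − (Σfx)²/n = 1801 − 339²/72 = 204.8750
Population variance = 204.8750 / 72 = 2.8455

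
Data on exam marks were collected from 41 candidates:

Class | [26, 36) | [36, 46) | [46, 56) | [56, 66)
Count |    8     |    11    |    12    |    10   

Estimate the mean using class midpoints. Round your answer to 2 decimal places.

46.85

Midpoints: 31, 41, 51, 61
Σfm = 8×31 + 11×41 + 12×51 + 10×61 = 1921
n = Σf = 41
Mean = 1921 / 41 = 46.8537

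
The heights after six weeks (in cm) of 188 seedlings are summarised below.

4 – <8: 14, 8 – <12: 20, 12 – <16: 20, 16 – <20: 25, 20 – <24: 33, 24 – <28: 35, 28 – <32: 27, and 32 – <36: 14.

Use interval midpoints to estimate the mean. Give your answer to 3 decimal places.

Midpoints: 6, 10, 14, 18, 22, 26, 30, 34
Σfm = 14×6 + 20×10 + 20×14 + 25×18 + 33×22 + 35×26 + 27×30 + 14×34 = 3936
n = Σf = 188
Mean = 3936 / 188 = 20.9362

20.936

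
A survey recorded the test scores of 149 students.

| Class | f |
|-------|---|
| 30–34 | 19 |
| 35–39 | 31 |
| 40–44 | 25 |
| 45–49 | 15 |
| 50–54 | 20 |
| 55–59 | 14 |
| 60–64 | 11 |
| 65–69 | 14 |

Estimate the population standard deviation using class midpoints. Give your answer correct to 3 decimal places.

10.981

Midpoints: 32, 37, 42, 47, 52, 57, 62, 67
n = 149, Σfm = 6968, mean = 46.7651
Σfm² = 343826
Σf(m − x̄)² = Σfm² − (Σfm)²/n = 343826 − 6968²/149 = 17966.7785
Population variance = 17966.7785 / 149 = 120.5824
Standard deviation = √120.5824 = 10.9810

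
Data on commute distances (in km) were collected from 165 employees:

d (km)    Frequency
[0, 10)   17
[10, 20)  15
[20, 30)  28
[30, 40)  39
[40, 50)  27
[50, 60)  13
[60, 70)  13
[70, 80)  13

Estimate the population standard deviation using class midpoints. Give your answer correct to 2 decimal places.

19.66

Midpoints: 5, 15, 25, 35, 45, 55, 65, 75
n = 165, Σfm = 6125, mean = 37.1212
Σfm² = 291125
Σf(m − x̄)² = Σfm² − (Σfm)²/n = 291125 − 6125²/165 = 63757.5758
Population variance = 63757.5758 / 165 = 386.4096
Standard deviation = √386.4096 = 19.6573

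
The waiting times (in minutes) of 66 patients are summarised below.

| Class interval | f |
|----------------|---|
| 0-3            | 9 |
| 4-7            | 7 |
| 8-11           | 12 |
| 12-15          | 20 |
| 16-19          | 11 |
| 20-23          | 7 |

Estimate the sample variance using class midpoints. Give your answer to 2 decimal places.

Midpoints: 1.5, 5.5, 9.5, 13.5, 17.5, 21.5
n = 66, Σfm = 779, mean = 11.8030
Σfm² = 11564.5
Σf(m − x̄)² = Σfm² − (Σfm)²/n = 11564.5 − 779²/66 = 2369.9394
Sample variance = 2369.9394 / 65 = 36.4606

36.46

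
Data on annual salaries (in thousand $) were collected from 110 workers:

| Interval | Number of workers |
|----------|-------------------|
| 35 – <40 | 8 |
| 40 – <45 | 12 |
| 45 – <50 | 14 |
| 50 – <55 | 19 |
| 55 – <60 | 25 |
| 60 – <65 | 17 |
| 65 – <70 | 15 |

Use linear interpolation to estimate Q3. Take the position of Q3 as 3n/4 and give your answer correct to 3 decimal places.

Cumulative frequencies: 8, 20, 34, 53, 78, 95, 110
n = 110; position = 3n/4 = 82.5.
This falls in the class 60 – <65: L = 60, F = 78, f = 17, h = 5.
Upper quartile ≈ 60 + ((82.5 − 78) / 17) × 5 = 61.3235

61.324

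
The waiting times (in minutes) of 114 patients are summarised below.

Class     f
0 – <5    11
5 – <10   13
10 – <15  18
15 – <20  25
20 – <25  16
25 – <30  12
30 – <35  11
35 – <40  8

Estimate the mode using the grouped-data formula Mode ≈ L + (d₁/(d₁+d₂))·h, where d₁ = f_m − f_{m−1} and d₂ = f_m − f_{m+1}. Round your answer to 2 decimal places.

17.19

Modal class: 15 – <20 (highest frequency 25).
d₁ = 25 − 18 = 7, d₂ = 25 − 16 = 9
Mode ≈ 15 + (7/(7+9)) × 5 = 15 + 2.1875 = 17.1875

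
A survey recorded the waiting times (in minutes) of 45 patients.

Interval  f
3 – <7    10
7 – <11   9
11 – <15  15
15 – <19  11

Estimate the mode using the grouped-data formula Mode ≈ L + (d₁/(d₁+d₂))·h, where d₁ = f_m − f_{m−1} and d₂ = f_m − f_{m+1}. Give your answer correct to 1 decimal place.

13.4

Modal class: 11 – <15 (highest frequency 15).
d₁ = 15 − 9 = 6, d₂ = 15 − 11 = 4
Mode ≈ 11 + (6/(6+4)) × 4 = 11 + 2.4000 = 13.4000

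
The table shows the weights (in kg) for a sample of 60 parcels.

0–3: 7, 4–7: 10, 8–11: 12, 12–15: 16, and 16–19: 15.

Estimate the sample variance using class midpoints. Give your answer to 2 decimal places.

Midpoints: 1.5, 5.5, 9.5, 13.5, 17.5
n = 60, Σfm = 658, mean = 10.9667
Σfm² = 8911
Σf(m − x̄)² = Σfm² − (Σfm)²/n = 8911 − 658²/60 = 1694.9333
Sample variance = 1694.9333 / 59 = 28.7277

28.73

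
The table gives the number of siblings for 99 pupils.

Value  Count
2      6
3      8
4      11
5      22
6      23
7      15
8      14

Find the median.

Cumulative frequencies: 6, 14, 25, 47, 70, 85, 99
n = 99, so the median is the value in position (n+1)/2 = 50.
Position 50 falls at value 6.

6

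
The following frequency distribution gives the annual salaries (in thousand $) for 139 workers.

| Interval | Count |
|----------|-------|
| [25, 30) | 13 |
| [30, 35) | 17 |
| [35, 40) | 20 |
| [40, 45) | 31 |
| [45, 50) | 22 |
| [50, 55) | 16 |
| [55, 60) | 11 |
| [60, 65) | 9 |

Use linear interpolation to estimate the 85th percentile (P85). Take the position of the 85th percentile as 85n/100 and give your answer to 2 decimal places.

Cumulative frequencies: 13, 30, 50, 81, 103, 119, 130, 139
n = 139; position = 85n/100 = 118.15.
This falls in the class [50, 55): L = 50, F = 103, f = 16, h = 5.
85th percentile ≈ 50 + ((118.15 − 103) / 16) × 5 = 54.7344

54.73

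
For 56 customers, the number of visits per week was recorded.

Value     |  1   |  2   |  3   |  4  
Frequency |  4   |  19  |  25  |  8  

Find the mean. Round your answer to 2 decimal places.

2.66

Values: 1, 2, 3, 4
Σfx = 4×1 + 19×2 + 25×3 + 8×4 = 149
n = Σf = 56
Mean = 149 / 56 = 2.6607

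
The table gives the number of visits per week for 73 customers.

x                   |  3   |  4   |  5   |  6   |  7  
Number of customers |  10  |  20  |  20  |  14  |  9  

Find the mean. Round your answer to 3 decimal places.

Values: 3, 4, 5, 6, 7
Σfx = 10×3 + 20×4 + 20×5 + 14×6 + 9×7 = 357
n = Σf = 73
Mean = 357 / 73 = 4.8904

4.890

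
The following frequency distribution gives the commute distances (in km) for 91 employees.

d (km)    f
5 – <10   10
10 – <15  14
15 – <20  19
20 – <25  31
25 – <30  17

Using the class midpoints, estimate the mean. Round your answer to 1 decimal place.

19.2

Midpoints: 7.5, 12.5, 17.5, 22.5, 27.5
Σfm = 10×7.5 + 14×12.5 + 19×17.5 + 31×22.5 + 17×27.5 = 1747.5
n = Σf = 91
Mean = 1747.5 / 91 = 19.2033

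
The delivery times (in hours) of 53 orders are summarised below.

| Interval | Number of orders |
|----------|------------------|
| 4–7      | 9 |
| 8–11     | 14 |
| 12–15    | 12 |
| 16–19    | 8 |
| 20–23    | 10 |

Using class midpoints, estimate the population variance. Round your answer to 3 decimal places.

29.494

Midpoints: 5.5, 9.5, 13.5, 17.5, 21.5
n = 53, Σfm = 699.5, mean = 13.1981
Σfm² = 10795.25
Σf(m − x̄)² = Σfm² − (Σfm)²/n = 10795.25 − 699.5²/53 = 1563.1698
Population variance = 1563.1698 / 53 = 29.4938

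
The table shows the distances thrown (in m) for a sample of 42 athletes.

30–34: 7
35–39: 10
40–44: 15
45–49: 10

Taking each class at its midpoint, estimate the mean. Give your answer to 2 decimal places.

Midpoints: 32, 37, 42, 47
Σfm = 7×32 + 10×37 + 15×42 + 10×47 = 1694
n = Σf = 42
Mean = 1694 / 42 = 40.3333

40.33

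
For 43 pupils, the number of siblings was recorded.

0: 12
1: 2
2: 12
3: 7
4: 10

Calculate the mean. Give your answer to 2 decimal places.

2.02

Values: 0, 1, 2, 3, 4
Σfx = 12×0 + 2×1 + 12×2 + 7×3 + 10×4 = 87
n = Σf = 43
Mean = 87 / 43 = 2.0233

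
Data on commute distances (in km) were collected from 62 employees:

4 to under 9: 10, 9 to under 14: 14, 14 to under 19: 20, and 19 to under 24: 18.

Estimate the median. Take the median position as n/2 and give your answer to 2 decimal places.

15.75

Cumulative frequencies: 10, 24, 44, 62
n = 62; position = n/2 = 31.
This falls in the class 14 to under 19: L = 14, F = 24, f = 20, h = 5.
Median ≈ 14 + ((31 − 24) / 20) × 5 = 15.7500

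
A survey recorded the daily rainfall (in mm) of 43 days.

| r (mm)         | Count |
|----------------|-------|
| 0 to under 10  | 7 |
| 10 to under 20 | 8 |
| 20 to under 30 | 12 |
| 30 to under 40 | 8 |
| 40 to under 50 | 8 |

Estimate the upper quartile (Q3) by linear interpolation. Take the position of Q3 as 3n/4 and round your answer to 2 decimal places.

Cumulative frequencies: 7, 15, 27, 35, 43
n = 43; position = 3n/4 = 32.25.
This falls in the class 30 to under 40: L = 30, F = 27, f = 8, h = 10.
Upper quartile ≈ 30 + ((32.25 − 27) / 8) × 10 = 36.5625

36.56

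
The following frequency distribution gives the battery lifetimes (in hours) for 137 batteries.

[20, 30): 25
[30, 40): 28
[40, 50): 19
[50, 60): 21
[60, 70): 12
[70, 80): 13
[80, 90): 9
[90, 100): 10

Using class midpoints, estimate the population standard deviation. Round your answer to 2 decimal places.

21.72

Midpoints: 25, 35, 45, 55, 65, 75, 85, 95
n = 137, Σfm = 7085, mean = 51.7153
Σfm² = 431025
Σf(m − x̄)² = Σfm² − (Σfm)²/n = 431025 − 7085²/137 = 64621.8978
Population variance = 64621.8978 / 137 = 471.6927
Standard deviation = √471.6927 = 21.7185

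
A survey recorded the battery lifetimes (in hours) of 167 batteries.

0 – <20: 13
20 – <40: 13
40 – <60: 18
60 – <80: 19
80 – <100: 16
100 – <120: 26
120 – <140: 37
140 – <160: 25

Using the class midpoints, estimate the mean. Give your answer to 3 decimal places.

93.473

Midpoints: 10, 30, 50, 70, 90, 110, 130, 150
Σfm = 13×10 + 13×30 + 18×50 + 19×70 + 16×90 + 26×110 + 37×130 + 25×150 = 15610
n = Σf = 167
Mean = 15610 / 167 = 93.4731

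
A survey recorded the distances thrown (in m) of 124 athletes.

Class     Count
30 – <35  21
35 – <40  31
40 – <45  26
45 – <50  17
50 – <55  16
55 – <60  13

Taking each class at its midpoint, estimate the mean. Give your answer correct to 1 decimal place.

Midpoints: 32.5, 37.5, 42.5, 47.5, 52.5, 57.5
Σfm = 21×32.5 + 31×37.5 + 26×42.5 + 17×47.5 + 16×52.5 + 13×57.5 = 5345
n = Σf = 124
Mean = 5345 / 124 = 43.1048

43.1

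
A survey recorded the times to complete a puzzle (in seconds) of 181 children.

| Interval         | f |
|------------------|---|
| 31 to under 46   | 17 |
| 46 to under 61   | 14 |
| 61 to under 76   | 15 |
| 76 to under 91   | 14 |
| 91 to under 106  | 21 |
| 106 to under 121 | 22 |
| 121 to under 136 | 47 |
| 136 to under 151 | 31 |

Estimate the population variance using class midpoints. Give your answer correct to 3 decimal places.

1173.838

Midpoints: 38.5, 53.5, 68.5, 83.5, 98.5, 113.5, 128.5, 143.5
n = 181, Σfm = 18653.5, mean = 103.0580
Σfm² = 2134857.25
Σf(m − x̄)² = Σfm² − (Σfm)²/n = 2134857.25 − 18653.5²/181 = 212464.6409
Population variance = 212464.6409 / 181 = 1173.8378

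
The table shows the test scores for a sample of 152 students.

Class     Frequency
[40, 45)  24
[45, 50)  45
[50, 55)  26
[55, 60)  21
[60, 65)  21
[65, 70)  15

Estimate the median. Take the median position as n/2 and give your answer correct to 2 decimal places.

Cumulative frequencies: 24, 69, 95, 116, 137, 152
n = 152; position = n/2 = 76.
This falls in the class [50, 55): L = 50, F = 69, f = 26, h = 5.
Median ≈ 50 + ((76 − 69) / 26) × 5 = 51.3462

51.35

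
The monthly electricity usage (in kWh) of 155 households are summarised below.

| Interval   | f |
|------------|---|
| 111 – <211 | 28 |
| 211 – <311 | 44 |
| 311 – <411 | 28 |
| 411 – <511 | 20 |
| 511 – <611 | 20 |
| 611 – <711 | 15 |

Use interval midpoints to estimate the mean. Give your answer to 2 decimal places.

364.23

Midpoints: 161, 261, 361, 461, 561, 661
Σfm = 28×161 + 44×261 + 28×361 + 20×461 + 20×561 + 15×661 = 56455
n = Σf = 155
Mean = 56455 / 155 = 364.2258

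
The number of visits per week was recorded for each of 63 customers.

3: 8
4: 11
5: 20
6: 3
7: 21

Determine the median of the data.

Cumulative frequencies: 8, 19, 39, 42, 63
n = 63, so the median is the value in position (n+1)/2 = 32.
Position 32 falls at value 5.

5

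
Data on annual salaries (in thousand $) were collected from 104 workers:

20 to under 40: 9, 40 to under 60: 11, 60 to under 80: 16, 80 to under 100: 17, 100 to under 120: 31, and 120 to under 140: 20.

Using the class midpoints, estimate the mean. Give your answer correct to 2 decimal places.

Midpoints: 30, 50, 70, 90, 110, 130
Σfm = 9×30 + 11×50 + 16×70 + 17×90 + 31×110 + 20×130 = 9480
n = Σf = 104
Mean = 9480 / 104 = 91.1538

91.15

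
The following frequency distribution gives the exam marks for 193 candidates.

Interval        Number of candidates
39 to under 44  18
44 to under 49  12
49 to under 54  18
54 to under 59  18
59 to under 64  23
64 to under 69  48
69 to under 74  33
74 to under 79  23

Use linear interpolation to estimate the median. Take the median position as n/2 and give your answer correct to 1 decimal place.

64.8

Cumulative frequencies: 18, 30, 48, 66, 89, 137, 170, 193
n = 193; position = n/2 = 96.5.
This falls in the class 64 to under 69: L = 64, F = 89, f = 48, h = 5.
Median ≈ 64 + ((96.5 − 89) / 48) × 5 = 64.7812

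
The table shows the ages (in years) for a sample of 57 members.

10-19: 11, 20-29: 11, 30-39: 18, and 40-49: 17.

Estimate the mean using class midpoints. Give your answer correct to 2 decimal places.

Midpoints: 14.5, 24.5, 34.5, 44.5
Σfm = 11×14.5 + 11×24.5 + 18×34.5 + 17×44.5 = 1806.5
n = Σf = 57
Mean = 1806.5 / 57 = 31.6930

31.69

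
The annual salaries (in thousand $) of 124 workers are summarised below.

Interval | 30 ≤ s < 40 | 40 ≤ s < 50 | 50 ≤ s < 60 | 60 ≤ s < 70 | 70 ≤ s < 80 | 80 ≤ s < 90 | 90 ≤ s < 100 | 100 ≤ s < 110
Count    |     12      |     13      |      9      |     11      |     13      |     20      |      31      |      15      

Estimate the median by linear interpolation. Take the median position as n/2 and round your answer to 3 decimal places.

82.000

Cumulative frequencies: 12, 25, 34, 45, 58, 78, 109, 124
n = 124; position = n/2 = 62.
This falls in the class 80 ≤ s < 90: L = 80, F = 58, f = 20, h = 10.
Median ≈ 80 + ((62 − 58) / 20) × 10 = 82.0000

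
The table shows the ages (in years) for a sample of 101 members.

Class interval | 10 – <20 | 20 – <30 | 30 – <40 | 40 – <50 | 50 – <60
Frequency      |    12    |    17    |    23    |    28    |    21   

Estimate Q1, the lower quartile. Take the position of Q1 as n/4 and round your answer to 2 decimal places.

Cumulative frequencies: 12, 29, 52, 80, 101
n = 101; position = n/4 = 25.25.
This falls in the class 20 – <30: L = 20, F = 12, f = 17, h = 10.
Lower quartile ≈ 20 + ((25.25 − 12) / 17) × 10 = 27.7941

27.79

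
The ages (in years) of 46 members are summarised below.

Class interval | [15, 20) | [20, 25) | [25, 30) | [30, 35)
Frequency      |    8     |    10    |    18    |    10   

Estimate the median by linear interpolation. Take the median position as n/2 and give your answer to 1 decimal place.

Cumulative frequencies: 8, 18, 36, 46
n = 46; position = n/2 = 23.
This falls in the class [25, 30): L = 25, F = 18, f = 18, h = 5.
Median ≈ 25 + ((23 − 18) / 18) × 5 = 26.3889

26.4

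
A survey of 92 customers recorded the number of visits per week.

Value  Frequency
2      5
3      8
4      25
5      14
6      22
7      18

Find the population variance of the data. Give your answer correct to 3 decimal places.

Values: 2, 3, 4, 5, 6, 7
n = 92, Σfx = 462, mean = 5.0217
Σfx² = 2516
Σf(x − x̄)² = Σfx² − (Σfx)²/n = 2516 − 462²/92 = 195.9565
Population variance = 195.9565 / 92 = 2.1300

2.130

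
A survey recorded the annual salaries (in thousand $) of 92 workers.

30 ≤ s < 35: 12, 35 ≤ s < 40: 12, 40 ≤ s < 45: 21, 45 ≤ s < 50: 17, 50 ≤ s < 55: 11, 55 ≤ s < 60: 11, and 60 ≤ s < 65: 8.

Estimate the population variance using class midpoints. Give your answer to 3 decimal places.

Midpoints: 32.5, 37.5, 42.5, 47.5, 52.5, 57.5, 62.5
n = 92, Σfm = 4250, mean = 46.1957
Σfm² = 203775
Σf(m − x̄)² = Σfm² − (Σfm)²/n = 203775 − 4250²/92 = 7443.4783
Population variance = 7443.4783 / 92 = 80.9074

80.907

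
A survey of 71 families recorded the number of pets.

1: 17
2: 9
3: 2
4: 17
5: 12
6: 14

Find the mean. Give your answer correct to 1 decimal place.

3.6

Values: 1, 2, 3, 4, 5, 6
Σfx = 17×1 + 9×2 + 2×3 + 17×4 + 12×5 + 14×6 = 253
n = Σf = 71
Mean = 253 / 71 = 3.5634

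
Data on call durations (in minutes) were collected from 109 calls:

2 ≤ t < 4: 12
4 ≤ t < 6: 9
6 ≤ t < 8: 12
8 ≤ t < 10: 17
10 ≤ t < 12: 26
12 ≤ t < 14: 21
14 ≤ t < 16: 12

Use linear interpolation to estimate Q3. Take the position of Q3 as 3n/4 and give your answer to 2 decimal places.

12.55

Cumulative frequencies: 12, 21, 33, 50, 76, 97, 109
n = 109; position = 3n/4 = 81.75.
This falls in the class 12 ≤ t < 14: L = 12, F = 76, f = 21, h = 2.
Upper quartile ≈ 12 + ((81.75 − 76) / 21) × 2 = 12.5476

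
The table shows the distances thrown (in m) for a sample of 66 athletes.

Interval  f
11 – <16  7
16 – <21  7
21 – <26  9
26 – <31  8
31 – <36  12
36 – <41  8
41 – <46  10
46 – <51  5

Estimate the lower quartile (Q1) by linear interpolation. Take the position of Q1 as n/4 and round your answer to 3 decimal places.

22.389

Cumulative frequencies: 7, 14, 23, 31, 43, 51, 61, 66
n = 66; position = n/4 = 16.5.
This falls in the class 21 – <26: L = 21, F = 14, f = 9, h = 5.
Lower quartile ≈ 21 + ((16.5 − 14) / 9) × 5 = 22.3889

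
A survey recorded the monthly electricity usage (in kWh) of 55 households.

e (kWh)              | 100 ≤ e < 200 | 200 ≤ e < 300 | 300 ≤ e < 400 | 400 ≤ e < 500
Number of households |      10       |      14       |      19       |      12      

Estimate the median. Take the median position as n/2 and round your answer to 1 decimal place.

Cumulative frequencies: 10, 24, 43, 55
n = 55; position = n/2 = 27.5.
This falls in the class 300 ≤ e < 400: L = 300, F = 24, f = 19, h = 100.
Median ≈ 300 + ((27.5 − 24) / 19) × 100 = 318.4211

318.4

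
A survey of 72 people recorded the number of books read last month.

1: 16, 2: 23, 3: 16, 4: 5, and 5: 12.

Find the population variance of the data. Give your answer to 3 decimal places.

Values: 1, 2, 3, 4, 5
n = 72, Σfx = 190, mean = 2.6389
Σfx² = 632
Σf(x − x̄)² = Σfx² − (Σfx)²/n = 632 − 190²/72 = 130.6111
Population variance = 130.6111 / 72 = 1.8140

1.814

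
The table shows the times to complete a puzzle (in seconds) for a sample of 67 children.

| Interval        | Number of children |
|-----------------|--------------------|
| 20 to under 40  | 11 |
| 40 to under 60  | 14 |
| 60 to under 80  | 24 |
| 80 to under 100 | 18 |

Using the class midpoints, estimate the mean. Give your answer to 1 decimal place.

Midpoints: 30, 50, 70, 90
Σfm = 11×30 + 14×50 + 24×70 + 18×90 = 4330
n = Σf = 67
Mean = 4330 / 67 = 64.6269

64.6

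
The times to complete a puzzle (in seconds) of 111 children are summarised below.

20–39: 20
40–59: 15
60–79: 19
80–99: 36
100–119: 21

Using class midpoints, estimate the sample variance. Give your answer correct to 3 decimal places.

764.488

Midpoints: 29.5, 49.5, 69.5, 89.5, 109.5
n = 111, Σfm = 8174.5, mean = 73.6441
Σfm² = 686097.75
Σf(m − x̄)² = Σfm² − (Σfm)²/n = 686097.75 − 8174.5²/111 = 84093.6937
Sample variance = 84093.6937 / 110 = 764.4881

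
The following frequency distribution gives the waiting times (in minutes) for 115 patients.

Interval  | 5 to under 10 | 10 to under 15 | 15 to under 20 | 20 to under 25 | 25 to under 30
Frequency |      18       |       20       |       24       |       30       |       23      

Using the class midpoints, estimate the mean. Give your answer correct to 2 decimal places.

18.37

Midpoints: 7.5, 12.5, 17.5, 22.5, 27.5
Σfm = 18×7.5 + 20×12.5 + 24×17.5 + 30×22.5 + 23×27.5 = 2112.5
n = Σf = 115
Mean = 2112.5 / 115 = 18.3696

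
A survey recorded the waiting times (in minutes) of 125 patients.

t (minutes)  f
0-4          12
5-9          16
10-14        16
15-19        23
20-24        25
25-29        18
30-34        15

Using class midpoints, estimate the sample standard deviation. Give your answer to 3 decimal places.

Midpoints: 2, 7, 12, 17, 22, 27, 32
n = 125, Σfm = 2235, mean = 17.8800
Σfm² = 50365
Σf(m − x̄)² = Σfm² − (Σfm)²/n = 50365 − 2235²/125 = 10403.2000
Sample variance = 10403.2000 / 124 = 83.8968
Standard deviation = √83.8968 = 9.1595

9.160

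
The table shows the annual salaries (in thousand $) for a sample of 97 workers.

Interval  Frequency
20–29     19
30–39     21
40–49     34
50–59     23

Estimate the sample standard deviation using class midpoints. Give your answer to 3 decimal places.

10.540

Midpoints: 24.5, 34.5, 44.5, 54.5
n = 97, Σfm = 3956.5, mean = 40.7887
Σfm² = 172044.25
Σf(m − x̄)² = Σfm² − (Σfm)²/n = 172044.25 − 3956.5²/97 = 10663.9175
Sample variance = 10663.9175 / 96 = 111.0825
Standard deviation = √111.0825 = 10.5396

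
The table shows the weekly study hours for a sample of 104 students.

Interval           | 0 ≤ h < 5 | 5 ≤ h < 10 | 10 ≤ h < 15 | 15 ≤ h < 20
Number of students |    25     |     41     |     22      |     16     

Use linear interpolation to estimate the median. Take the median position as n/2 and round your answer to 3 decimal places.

Cumulative frequencies: 25, 66, 88, 104
n = 104; position = n/2 = 52.
This falls in the class 5 ≤ h < 10: L = 5, F = 25, f = 41, h = 5.
Median ≈ 5 + ((52 − 25) / 41) × 5 = 8.2927

8.293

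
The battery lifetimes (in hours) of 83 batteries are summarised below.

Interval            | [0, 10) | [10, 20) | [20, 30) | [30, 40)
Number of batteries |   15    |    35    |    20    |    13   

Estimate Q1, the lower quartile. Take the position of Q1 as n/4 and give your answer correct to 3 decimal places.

11.643

Cumulative frequencies: 15, 50, 70, 83
n = 83; position = n/4 = 20.75.
This falls in the class [10, 20): L = 10, F = 15, f = 35, h = 10.
Lower quartile ≈ 10 + ((20.75 − 15) / 35) × 10 = 11.6429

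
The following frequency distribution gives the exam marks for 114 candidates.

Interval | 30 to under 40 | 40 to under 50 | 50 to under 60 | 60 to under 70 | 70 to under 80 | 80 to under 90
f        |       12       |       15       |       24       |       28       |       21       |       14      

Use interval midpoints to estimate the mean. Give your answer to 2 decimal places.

Midpoints: 35, 45, 55, 65, 75, 85
Σfm = 12×35 + 15×45 + 24×55 + 28×65 + 21×75 + 14×85 = 7000
n = Σf = 114
Mean = 7000 / 114 = 61.4035

61.40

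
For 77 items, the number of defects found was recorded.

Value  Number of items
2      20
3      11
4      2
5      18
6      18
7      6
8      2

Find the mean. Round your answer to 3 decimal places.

4.377

Values: 2, 3, 4, 5, 6, 7, 8
Σfx = 20×2 + 11×3 + 2×4 + 18×5 + 18×6 + 6×7 + 2×8 = 337
n = Σf = 77
Mean = 337 / 77 = 4.3766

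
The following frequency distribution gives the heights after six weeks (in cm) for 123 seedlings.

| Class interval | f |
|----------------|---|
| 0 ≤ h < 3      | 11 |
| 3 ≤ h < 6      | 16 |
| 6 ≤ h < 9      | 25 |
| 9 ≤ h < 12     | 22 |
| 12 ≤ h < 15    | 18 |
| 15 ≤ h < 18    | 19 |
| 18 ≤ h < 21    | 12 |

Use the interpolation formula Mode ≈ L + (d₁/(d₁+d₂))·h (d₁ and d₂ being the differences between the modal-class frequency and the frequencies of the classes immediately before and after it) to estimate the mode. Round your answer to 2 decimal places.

8.25

Modal class: 6 ≤ h < 9 (highest frequency 25).
d₁ = 25 − 16 = 9, d₂ = 25 − 22 = 3
Mode ≈ 6 + (9/(9+3)) × 3 = 6 + 2.2500 = 8.2500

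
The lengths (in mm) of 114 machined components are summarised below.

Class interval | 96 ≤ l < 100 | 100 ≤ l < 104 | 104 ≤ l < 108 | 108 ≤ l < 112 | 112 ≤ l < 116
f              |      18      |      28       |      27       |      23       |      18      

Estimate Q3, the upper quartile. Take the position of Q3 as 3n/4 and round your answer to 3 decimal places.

Cumulative frequencies: 18, 46, 73, 96, 114
n = 114; position = 3n/4 = 85.5.
This falls in the class 108 ≤ l < 112: L = 108, F = 73, f = 23, h = 4.
Upper quartile ≈ 108 + ((85.5 − 73) / 23) × 4 = 110.1739

110.174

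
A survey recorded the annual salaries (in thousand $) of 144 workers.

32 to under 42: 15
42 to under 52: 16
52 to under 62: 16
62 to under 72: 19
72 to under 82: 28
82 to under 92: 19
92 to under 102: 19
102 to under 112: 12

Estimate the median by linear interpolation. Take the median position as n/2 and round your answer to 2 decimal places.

Cumulative frequencies: 15, 31, 47, 66, 94, 113, 132, 144
n = 144; position = n/2 = 72.
This falls in the class 72 to under 82: L = 72, F = 66, f = 28, h = 10.
Median ≈ 72 + ((72 − 66) / 28) × 10 = 74.1429

74.14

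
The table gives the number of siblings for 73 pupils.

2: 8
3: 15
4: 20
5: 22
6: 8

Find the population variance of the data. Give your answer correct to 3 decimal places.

Values: 2, 3, 4, 5, 6
n = 73, Σfx = 299, mean = 4.0959
Σfx² = 1325
Σf(x − x̄)² = Σfx² − (Σfx)²/n = 1325 − 299²/73 = 100.3288
Population variance = 100.3288 / 73 = 1.3744

1.374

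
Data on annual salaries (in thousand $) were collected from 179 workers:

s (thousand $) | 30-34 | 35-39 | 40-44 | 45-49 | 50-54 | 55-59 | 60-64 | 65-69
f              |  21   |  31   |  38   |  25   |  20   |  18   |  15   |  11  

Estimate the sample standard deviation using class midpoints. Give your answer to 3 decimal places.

10.278

Midpoints: 32, 37, 42, 47, 52, 57, 62, 67
n = 179, Σfm = 8323, mean = 46.4972
Σfm² = 405801
Σf(m − x̄)² = Σfm² − (Σfm)²/n = 405801 − 8323²/179 = 18804.7486
Sample variance = 18804.7486 / 178 = 105.6447
Standard deviation = √105.6447 = 10.2784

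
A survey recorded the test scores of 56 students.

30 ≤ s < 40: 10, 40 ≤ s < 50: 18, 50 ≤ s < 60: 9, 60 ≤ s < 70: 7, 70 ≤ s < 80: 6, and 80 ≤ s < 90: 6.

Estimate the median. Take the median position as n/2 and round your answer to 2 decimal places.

50.00

Cumulative frequencies: 10, 28, 37, 44, 50, 56
n = 56; position = n/2 = 28.
This falls in the class 40 ≤ s < 50: L = 40, F = 10, f = 18, h = 10.
Median ≈ 40 + ((28 − 10) / 18) × 10 = 50.0000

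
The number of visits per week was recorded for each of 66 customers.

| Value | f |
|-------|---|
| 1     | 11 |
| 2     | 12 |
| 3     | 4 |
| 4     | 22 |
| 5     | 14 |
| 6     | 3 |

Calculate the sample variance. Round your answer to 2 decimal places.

Values: 1, 2, 3, 4, 5, 6
n = 66, Σfx = 223, mean = 3.3788
Σfx² = 905
Σf(x − x̄)² = Σfx² − (Σfx)²/n = 905 − 223²/66 = 151.5303
Sample variance = 151.5303 / 65 = 2.3312

2.33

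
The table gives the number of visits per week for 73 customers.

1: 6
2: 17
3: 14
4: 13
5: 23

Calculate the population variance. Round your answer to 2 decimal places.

Values: 1, 2, 3, 4, 5
n = 73, Σfx = 249, mean = 3.4110
Σfx² = 983
Σf(x − x̄)² = Σfx² − (Σfx)²/n = 983 − 249²/73 = 133.6712
Population variance = 133.6712 / 73 = 1.8311

1.83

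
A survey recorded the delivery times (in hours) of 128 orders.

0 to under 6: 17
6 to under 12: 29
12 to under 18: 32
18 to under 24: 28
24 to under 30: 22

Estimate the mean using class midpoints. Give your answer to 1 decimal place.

15.4

Midpoints: 3, 9, 15, 21, 27
Σfm = 17×3 + 29×9 + 32×15 + 28×21 + 22×27 = 1974
n = Σf = 128
Mean = 1974 / 128 = 15.4219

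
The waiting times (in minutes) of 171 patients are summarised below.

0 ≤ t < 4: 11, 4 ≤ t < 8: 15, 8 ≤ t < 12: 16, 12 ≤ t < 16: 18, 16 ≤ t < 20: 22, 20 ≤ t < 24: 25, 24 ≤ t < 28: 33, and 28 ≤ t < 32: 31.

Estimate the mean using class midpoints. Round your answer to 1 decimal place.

Midpoints: 2, 6, 10, 14, 18, 22, 26, 30
Σfm = 11×2 + 15×6 + 16×10 + 18×14 + 22×18 + 25×22 + 33×26 + 31×30 = 3258
n = Σf = 171
Mean = 3258 / 171 = 19.0526

19.1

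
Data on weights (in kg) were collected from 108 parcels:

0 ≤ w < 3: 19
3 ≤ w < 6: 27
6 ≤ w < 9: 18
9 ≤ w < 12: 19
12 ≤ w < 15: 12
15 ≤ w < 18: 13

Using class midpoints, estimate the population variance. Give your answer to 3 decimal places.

Midpoints: 1.5, 4.5, 7.5, 10.5, 13.5, 16.5
n = 108, Σfm = 861, mean = 7.9722
Σfm² = 9423
Σf(m − x̄)² = Σfm² − (Σfm)²/n = 9423 − 861²/108 = 2558.9167
Population variance = 2558.9167 / 108 = 23.6937

23.694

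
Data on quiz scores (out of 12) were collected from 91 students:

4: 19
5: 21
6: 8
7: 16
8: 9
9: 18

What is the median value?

6

Cumulative frequencies: 19, 40, 48, 64, 73, 91
n = 91, so the median is the value in position (n+1)/2 = 46.
Position 46 falls at value 6.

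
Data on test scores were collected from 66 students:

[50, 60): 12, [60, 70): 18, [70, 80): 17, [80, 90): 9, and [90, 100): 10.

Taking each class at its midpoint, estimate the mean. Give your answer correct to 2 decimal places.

Midpoints: 55, 65, 75, 85, 95
Σfm = 12×55 + 18×65 + 17×75 + 9×85 + 10×95 = 4820
n = Σf = 66
Mean = 4820 / 66 = 73.0303

73.03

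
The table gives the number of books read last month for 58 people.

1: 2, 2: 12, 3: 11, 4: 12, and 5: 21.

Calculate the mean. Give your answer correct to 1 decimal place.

3.7

Values: 1, 2, 3, 4, 5
Σfx = 2×1 + 12×2 + 11×3 + 12×4 + 21×5 = 212
n = Σf = 58
Mean = 212 / 58 = 3.6552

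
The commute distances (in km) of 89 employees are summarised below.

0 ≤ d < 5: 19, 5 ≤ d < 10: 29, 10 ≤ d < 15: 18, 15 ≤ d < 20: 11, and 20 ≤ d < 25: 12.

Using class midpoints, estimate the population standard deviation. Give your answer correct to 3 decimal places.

6.545

Midpoints: 2.5, 7.5, 12.5, 17.5, 22.5
n = 89, Σfm = 952.5, mean = 10.7022
Σfm² = 14006.25
Σf(m − x̄)² = Σfm² − (Σfm)²/n = 14006.25 − 952.5²/89 = 3812.3596
Population variance = 3812.3596 / 89 = 42.8355
Standard deviation = √42.8355 = 6.5449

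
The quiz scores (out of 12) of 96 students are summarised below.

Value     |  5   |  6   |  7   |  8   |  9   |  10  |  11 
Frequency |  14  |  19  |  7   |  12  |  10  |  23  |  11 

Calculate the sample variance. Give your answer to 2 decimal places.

4.32

Values: 5, 6, 7, 8, 9, 10, 11
n = 96, Σfx = 770, mean = 8.0208
Σfx² = 6586
Σf(x − x̄)² = Σfx² − (Σfx)²/n = 6586 − 770²/96 = 409.9583
Sample variance = 409.9583 / 95 = 4.3154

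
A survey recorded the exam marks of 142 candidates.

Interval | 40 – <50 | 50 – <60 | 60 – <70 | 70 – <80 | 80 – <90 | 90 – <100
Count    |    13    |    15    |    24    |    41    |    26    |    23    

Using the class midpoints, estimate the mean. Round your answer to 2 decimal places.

Midpoints: 45, 55, 65, 75, 85, 95
Σfm = 13×45 + 15×55 + 24×65 + 41×75 + 26×85 + 23×95 = 10440
n = Σf = 142
Mean = 10440 / 142 = 73.5211

73.52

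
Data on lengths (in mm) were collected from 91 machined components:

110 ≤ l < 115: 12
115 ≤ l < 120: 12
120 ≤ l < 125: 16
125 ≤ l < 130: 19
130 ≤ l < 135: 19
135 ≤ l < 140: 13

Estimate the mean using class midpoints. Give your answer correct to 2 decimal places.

Midpoints: 112.5, 117.5, 122.5, 127.5, 132.5, 137.5
Σfm = 12×112.5 + 12×117.5 + 16×122.5 + 19×127.5 + 19×132.5 + 13×137.5 = 11447.5
n = Σf = 91
Mean = 11447.5 / 91 = 125.7967

125.80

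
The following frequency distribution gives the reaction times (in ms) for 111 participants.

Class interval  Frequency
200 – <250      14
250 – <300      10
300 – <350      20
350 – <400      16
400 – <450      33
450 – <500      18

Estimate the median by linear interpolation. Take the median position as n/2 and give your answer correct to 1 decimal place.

Cumulative frequencies: 14, 24, 44, 60, 93, 111
n = 111; position = n/2 = 55.5.
This falls in the class 350 – <400: L = 350, F = 44, f = 16, h = 50.
Median ≈ 350 + ((55.5 − 44) / 16) × 50 = 385.9375

385.9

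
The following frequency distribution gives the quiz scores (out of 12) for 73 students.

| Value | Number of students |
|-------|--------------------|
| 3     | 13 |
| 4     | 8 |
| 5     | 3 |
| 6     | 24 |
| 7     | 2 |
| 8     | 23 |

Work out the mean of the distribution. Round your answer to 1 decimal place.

Values: 3, 4, 5, 6, 7, 8
Σfx = 13×3 + 8×4 + 3×5 + 24×6 + 2×7 + 23×8 = 428
n = Σf = 73
Mean = 428 / 73 = 5.8630

5.9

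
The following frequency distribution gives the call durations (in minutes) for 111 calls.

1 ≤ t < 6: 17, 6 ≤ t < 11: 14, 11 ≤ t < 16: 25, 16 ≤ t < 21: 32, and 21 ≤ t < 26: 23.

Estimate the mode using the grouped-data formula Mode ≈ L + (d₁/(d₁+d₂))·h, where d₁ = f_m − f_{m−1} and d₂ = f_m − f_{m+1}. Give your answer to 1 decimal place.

18.2

Modal class: 16 ≤ t < 21 (highest frequency 32).
d₁ = 32 − 25 = 7, d₂ = 32 − 23 = 9
Mode ≈ 16 + (7/(7+9)) × 5 = 16 + 2.1875 = 18.1875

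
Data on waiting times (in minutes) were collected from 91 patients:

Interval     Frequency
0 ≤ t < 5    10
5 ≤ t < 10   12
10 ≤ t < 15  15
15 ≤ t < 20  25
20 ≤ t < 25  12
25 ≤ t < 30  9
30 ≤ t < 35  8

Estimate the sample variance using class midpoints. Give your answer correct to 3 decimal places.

75.147

Midpoints: 2.5, 7.5, 12.5, 17.5, 22.5, 27.5, 32.5
n = 91, Σfm = 1517.5, mean = 16.6758
Σfm² = 32068.75
Σf(m − x̄)² = Σfm² − (Σfm)²/n = 32068.75 − 1517.5²/91 = 6763.1868
Sample variance = 6763.1868 / 90 = 75.1465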